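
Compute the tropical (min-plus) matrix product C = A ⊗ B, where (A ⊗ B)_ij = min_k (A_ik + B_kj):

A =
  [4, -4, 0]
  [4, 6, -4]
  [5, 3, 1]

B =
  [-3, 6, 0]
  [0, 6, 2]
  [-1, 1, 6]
A ⊗ B =
  [-4, 1, -2]
  [-5, -3, 2]
  [0, 2, 5]

Apply the min-plus product entry-by-entry:
  C[0][0] = min over k of (A[0][0] + B[0][0] = 4 + -3 = 1, A[0][1] + B[1][0] = -4 + 0 = -4, A[0][2] + B[2][0] = 0 + -1 = -1) = -4 (attained at k = 1)
  C[0][1] = min over k of (A[0][0] + B[0][1] = 4 + 6 = 10, A[0][1] + B[1][1] = -4 + 6 = 2, A[0][2] + B[2][1] = 0 + 1 = 1) = 1 (attained at k = 2)
  C[0][2] = min over k of (A[0][0] + B[0][2] = 4 + 0 = 4, A[0][1] + B[1][2] = -4 + 2 = -2, A[0][2] + B[2][2] = 0 + 6 = 6) = -2 (attained at k = 1)
  C[1][0] = min over k of (A[1][0] + B[0][0] = 4 + -3 = 1, A[1][1] + B[1][0] = 6 + 0 = 6, A[1][2] + B[2][0] = -4 + -1 = -5) = -5 (attained at k = 2)
  C[1][1] = min over k of (A[1][0] + B[0][1] = 4 + 6 = 10, A[1][1] + B[1][1] = 6 + 6 = 12, A[1][2] + B[2][1] = -4 + 1 = -3) = -3 (attained at k = 2)
  C[1][2] = min over k of (A[1][0] + B[0][2] = 4 + 0 = 4, A[1][1] + B[1][2] = 6 + 2 = 8, A[1][2] + B[2][2] = -4 + 6 = 2) = 2 (attained at k = 2)
  C[2][0] = min over k of (A[2][0] + B[0][0] = 5 + -3 = 2, A[2][1] + B[1][0] = 3 + 0 = 3, A[2][2] + B[2][0] = 1 + -1 = 0) = 0 (attained at k = 2)
  C[2][1] = min over k of (A[2][0] + B[0][1] = 5 + 6 = 11, A[2][1] + B[1][1] = 3 + 6 = 9, A[2][2] + B[2][1] = 1 + 1 = 2) = 2 (attained at k = 2)
  C[2][2] = min over k of (A[2][0] + B[0][2] = 5 + 0 = 5, A[2][1] + B[1][2] = 3 + 2 = 5, A[2][2] + B[2][2] = 1 + 6 = 7) = 5 (attained at k = 0)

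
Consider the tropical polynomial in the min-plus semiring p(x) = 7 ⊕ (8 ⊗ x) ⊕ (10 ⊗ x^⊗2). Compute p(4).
p(4) = 7

A tropical monomial a ⊗ x^⊗i evaluates to a + i · x. Evaluating each term at x = 4:
  Term 0 contributes 7 + 0 · 4 = 7
  Term 1 contributes 8 + 1 · 4 = 12
  Term 2 contributes 10 + 2 · 4 = 18
p(4) = ⊕ of these = min[7, 12, 18] = 7.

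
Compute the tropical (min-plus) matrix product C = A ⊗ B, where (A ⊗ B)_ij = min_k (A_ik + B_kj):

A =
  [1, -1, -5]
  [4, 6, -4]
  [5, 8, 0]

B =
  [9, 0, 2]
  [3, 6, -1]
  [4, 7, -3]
A ⊗ B =
  [-1, 1, -8]
  [0, 3, -7]
  [4, 5, -3]

Apply the min-plus product entry-by-entry:
  C[0][0] = min over k of (A[0][0] + B[0][0] = 1 + 9 = 10, A[0][1] + B[1][0] = -1 + 3 = 2, A[0][2] + B[2][0] = -5 + 4 = -1) = -1 (attained at k = 2)
  C[0][1] = min over k of (A[0][0] + B[0][1] = 1 + 0 = 1, A[0][1] + B[1][1] = -1 + 6 = 5, A[0][2] + B[2][1] = -5 + 7 = 2) = 1 (attained at k = 0)
  C[0][2] = min over k of (A[0][0] + B[0][2] = 1 + 2 = 3, A[0][1] + B[1][2] = -1 + -1 = -2, A[0][2] + B[2][2] = -5 + -3 = -8) = -8 (attained at k = 2)
  C[1][0] = min over k of (A[1][0] + B[0][0] = 4 + 9 = 13, A[1][1] + B[1][0] = 6 + 3 = 9, A[1][2] + B[2][0] = -4 + 4 = 0) = 0 (attained at k = 2)
  C[1][1] = min over k of (A[1][0] + B[0][1] = 4 + 0 = 4, A[1][1] + B[1][1] = 6 + 6 = 12, A[1][2] + B[2][1] = -4 + 7 = 3) = 3 (attained at k = 2)
  C[1][2] = min over k of (A[1][0] + B[0][2] = 4 + 2 = 6, A[1][1] + B[1][2] = 6 + -1 = 5, A[1][2] + B[2][2] = -4 + -3 = -7) = -7 (attained at k = 2)
  C[2][0] = min over k of (A[2][0] + B[0][0] = 5 + 9 = 14, A[2][1] + B[1][0] = 8 + 3 = 11, A[2][2] + B[2][0] = 0 + 4 = 4) = 4 (attained at k = 2)
  C[2][1] = min over k of (A[2][0] + B[0][1] = 5 + 0 = 5, A[2][1] + B[1][1] = 8 + 6 = 14, A[2][2] + B[2][1] = 0 + 7 = 7) = 5 (attained at k = 0)
  C[2][2] = min over k of (A[2][0] + B[0][2] = 5 + 2 = 7, A[2][1] + B[1][2] = 8 + -1 = 7, A[2][2] + B[2][2] = 0 + -3 = -3) = -3 (attained at k = 2)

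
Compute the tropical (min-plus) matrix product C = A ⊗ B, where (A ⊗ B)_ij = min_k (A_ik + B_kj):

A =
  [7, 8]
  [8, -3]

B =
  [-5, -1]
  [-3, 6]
A ⊗ B =
  [2, 6]
  [-6, 3]

Apply the min-plus product entry-by-entry:
  C[0][0] = min over k of (A[0][0] + B[0][0] = 7 + -5 = 2, A[0][1] + B[1][0] = 8 + -3 = 5) = 2 (attained at k = 0)
  C[0][1] = min over k of (A[0][0] + B[0][1] = 7 + -1 = 6, A[0][1] + B[1][1] = 8 + 6 = 14) = 6 (attained at k = 0)
  C[1][0] = min over k of (A[1][0] + B[0][0] = 8 + -5 = 3, A[1][1] + B[1][0] = -3 + -3 = -6) = -6 (attained at k = 1)
  C[1][1] = min over k of (A[1][0] + B[0][1] = 8 + -1 = 7, A[1][1] + B[1][1] = -3 + 6 = 3) = 3 (attained at k = 1)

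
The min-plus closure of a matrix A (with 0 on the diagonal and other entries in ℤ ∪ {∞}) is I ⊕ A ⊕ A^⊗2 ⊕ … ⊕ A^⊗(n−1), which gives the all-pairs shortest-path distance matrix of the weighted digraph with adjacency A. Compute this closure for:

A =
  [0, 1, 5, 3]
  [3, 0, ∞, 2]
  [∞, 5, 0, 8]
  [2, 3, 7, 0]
Closure =
  [0, 1, 5, 3]
  [3, 0, 8, 2]
  [8, 5, 0, 7]
  [2, 3, 7, 0]

This is the Floyd-Warshall all-pairs shortest-path computation. For each intermediate vertex k = 0, 1, …, 3, update dist[i][j] ← min(dist[i][j], dist[i][k] + dist[k][j]). The final matrix gives, for each (i, j), the minimum total weight of any directed path from i to j (possibly empty when i = j).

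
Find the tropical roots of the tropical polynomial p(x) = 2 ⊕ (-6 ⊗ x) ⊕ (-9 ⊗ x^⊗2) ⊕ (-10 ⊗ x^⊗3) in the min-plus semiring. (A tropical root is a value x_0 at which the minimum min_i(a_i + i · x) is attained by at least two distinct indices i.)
Roots: {1, 3, 8}

Each tropical root is a break point of the lower envelope of the lines y = a_i + i · x (there are 4 lines, with slopes 0, 1, ..., 3). Only the lines that attain the minimum somewhere contribute to roots; other lines are dominated. Here the surviving (envelope) indices are i = 3, i = 2, i = 1, i = 0.
Intersections between consecutive envelope lines give the roots: for adjacent envelope indices i < j the intersection is x = (a_i − a_j) / (j − i). Reading off the sorted break points: {1, 3, 8}.
Verification: at each break x_0, at least two indices attain the minimum of min_i(a_i + i · x_0).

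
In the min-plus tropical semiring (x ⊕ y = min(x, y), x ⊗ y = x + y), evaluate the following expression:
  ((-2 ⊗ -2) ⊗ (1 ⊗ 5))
((-2 ⊗ -2) ⊗ (1 ⊗ 5)) = 2

Expand innermost to outermost. Recall ⊕ takes the minimum of its arguments and ⊗ takes their sum. Working out the expression ((-2 ⊗ -2) ⊗ (1 ⊗ 5)) gives 2.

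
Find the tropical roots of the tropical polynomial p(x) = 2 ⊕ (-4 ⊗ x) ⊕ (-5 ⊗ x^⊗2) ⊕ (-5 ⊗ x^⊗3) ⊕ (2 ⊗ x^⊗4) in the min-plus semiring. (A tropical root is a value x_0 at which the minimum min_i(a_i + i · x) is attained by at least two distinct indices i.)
Roots: {-7, 0, 1, 6}

Each tropical root is a break point of the lower envelope of the lines y = a_i + i · x (there are 5 lines, with slopes 0, 1, ..., 4). Only the lines that attain the minimum somewhere contribute to roots; other lines are dominated. Here the surviving (envelope) indices are i = 4, i = 3, i = 2, i = 1, i = 0.
Intersections between consecutive envelope lines give the roots: for adjacent envelope indices i < j the intersection is x = (a_i − a_j) / (j − i). Reading off the sorted break points: {-7, 0, 1, 6}.
Verification: at each break x_0, at least two indices attain the minimum of min_i(a_i + i · x_0).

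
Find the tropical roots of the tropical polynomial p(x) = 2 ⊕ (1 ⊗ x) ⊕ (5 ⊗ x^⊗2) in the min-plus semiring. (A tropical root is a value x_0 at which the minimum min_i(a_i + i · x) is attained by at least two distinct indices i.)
Roots: {-4, 1}

Each tropical root is a break point of the lower envelope of the lines y = a_i + i · x (there are 3 lines, with slopes 0, 1, ..., 2). Only the lines that attain the minimum somewhere contribute to roots; other lines are dominated. Here the surviving (envelope) indices are i = 2, i = 1, i = 0.
Intersections between consecutive envelope lines give the roots: for adjacent envelope indices i < j the intersection is x = (a_i − a_j) / (j − i). Reading off the sorted break points: {-4, 1}.
Verification: at each break x_0, at least two indices attain the minimum of min_i(a_i + i · x_0).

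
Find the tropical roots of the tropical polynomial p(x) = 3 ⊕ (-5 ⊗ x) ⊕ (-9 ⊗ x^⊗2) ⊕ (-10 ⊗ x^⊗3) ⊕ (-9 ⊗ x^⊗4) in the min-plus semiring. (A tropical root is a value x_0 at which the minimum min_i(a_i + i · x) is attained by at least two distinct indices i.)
Roots: {-1, 1, 4, 8}

Each tropical root is a break point of the lower envelope of the lines y = a_i + i · x (there are 5 lines, with slopes 0, 1, ..., 4). Only the lines that attain the minimum somewhere contribute to roots; other lines are dominated. Here the surviving (envelope) indices are i = 4, i = 3, i = 2, i = 1, i = 0.
Intersections between consecutive envelope lines give the roots: for adjacent envelope indices i < j the intersection is x = (a_i − a_j) / (j − i). Reading off the sorted break points: {-1, 1, 4, 8}.
Verification: at each break x_0, at least two indices attain the minimum of min_i(a_i + i · x_0).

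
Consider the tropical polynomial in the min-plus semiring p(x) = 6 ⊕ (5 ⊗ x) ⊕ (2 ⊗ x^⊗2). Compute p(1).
p(1) = 4

A tropical monomial a ⊗ x^⊗i evaluates to a + i · x. Evaluating each term at x = 1:
  Term 0 contributes 6 + 0 · 1 = 6
  Term 1 contributes 5 + 1 · 1 = 6
  Term 2 contributes 2 + 2 · 1 = 4
p(1) = ⊕ of these = min[6, 6, 4] = 4.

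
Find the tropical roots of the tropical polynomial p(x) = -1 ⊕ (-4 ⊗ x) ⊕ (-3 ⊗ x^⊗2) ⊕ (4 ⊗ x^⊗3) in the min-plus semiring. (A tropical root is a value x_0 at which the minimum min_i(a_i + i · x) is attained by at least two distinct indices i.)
Roots: {-7, -1, 3}

Each tropical root is a break point of the lower envelope of the lines y = a_i + i · x (there are 4 lines, with slopes 0, 1, ..., 3). Only the lines that attain the minimum somewhere contribute to roots; other lines are dominated. Here the surviving (envelope) indices are i = 3, i = 2, i = 1, i = 0.
Intersections between consecutive envelope lines give the roots: for adjacent envelope indices i < j the intersection is x = (a_i − a_j) / (j − i). Reading off the sorted break points: {-7, -1, 3}.
Verification: at each break x_0, at least two indices attain the minimum of min_i(a_i + i · x_0).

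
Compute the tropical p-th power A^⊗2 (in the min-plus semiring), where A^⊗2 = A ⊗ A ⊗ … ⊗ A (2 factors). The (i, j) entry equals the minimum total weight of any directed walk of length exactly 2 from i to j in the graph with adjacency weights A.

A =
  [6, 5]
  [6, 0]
A^⊗2 =
  [11, 5]
  [6, 0]

Each entry (A^⊗2)_ij equals the minimum over all length-2 walks i = v_0 → v_1 → … → v_2 = j of Σ_t A[v_t][v_{t+1}]. For example, for (i, j) = (0, 1) we minimise over 2 possible intermediate vertex sequences; the minimum is 5, attained along the walk 0 → 1 → 1.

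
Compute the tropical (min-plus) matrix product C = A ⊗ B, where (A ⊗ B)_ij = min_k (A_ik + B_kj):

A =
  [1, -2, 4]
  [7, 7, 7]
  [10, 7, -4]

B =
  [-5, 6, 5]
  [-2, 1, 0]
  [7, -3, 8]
A ⊗ B =
  [-4, -1, -2]
  [2, 4, 7]
  [3, -7, 4]

Apply the min-plus product entry-by-entry:
  C[0][0] = min over k of (A[0][0] + B[0][0] = 1 + -5 = -4, A[0][1] + B[1][0] = -2 + -2 = -4, A[0][2] + B[2][0] = 4 + 7 = 11) = -4 (attained at k = 0)
  C[0][1] = min over k of (A[0][0] + B[0][1] = 1 + 6 = 7, A[0][1] + B[1][1] = -2 + 1 = -1, A[0][2] + B[2][1] = 4 + -3 = 1) = -1 (attained at k = 1)
  C[0][2] = min over k of (A[0][0] + B[0][2] = 1 + 5 = 6, A[0][1] + B[1][2] = -2 + 0 = -2, A[0][2] + B[2][2] = 4 + 8 = 12) = -2 (attained at k = 1)
  C[1][0] = min over k of (A[1][0] + B[0][0] = 7 + -5 = 2, A[1][1] + B[1][0] = 7 + -2 = 5, A[1][2] + B[2][0] = 7 + 7 = 14) = 2 (attained at k = 0)
  C[1][1] = min over k of (A[1][0] + B[0][1] = 7 + 6 = 13, A[1][1] + B[1][1] = 7 + 1 = 8, A[1][2] + B[2][1] = 7 + -3 = 4) = 4 (attained at k = 2)
  C[1][2] = min over k of (A[1][0] + B[0][2] = 7 + 5 = 12, A[1][1] + B[1][2] = 7 + 0 = 7, A[1][2] + B[2][2] = 7 + 8 = 15) = 7 (attained at k = 1)
  C[2][0] = min over k of (A[2][0] + B[0][0] = 10 + -5 = 5, A[2][1] + B[1][0] = 7 + -2 = 5, A[2][2] + B[2][0] = -4 + 7 = 3) = 3 (attained at k = 2)
  C[2][1] = min over k of (A[2][0] + B[0][1] = 10 + 6 = 16, A[2][1] + B[1][1] = 7 + 1 = 8, A[2][2] + B[2][1] = -4 + -3 = -7) = -7 (attained at k = 2)
  C[2][2] = min over k of (A[2][0] + B[0][2] = 10 + 5 = 15, A[2][1] + B[1][2] = 7 + 0 = 7, A[2][2] + B[2][2] = -4 + 8 = 4) = 4 (attained at k = 2)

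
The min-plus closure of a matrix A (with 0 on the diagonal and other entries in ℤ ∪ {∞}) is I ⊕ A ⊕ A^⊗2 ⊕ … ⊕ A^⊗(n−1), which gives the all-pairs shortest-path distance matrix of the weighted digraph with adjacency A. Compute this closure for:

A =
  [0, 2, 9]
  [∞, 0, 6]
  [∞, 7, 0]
Closure =
  [0, 2, 8]
  [∞, 0, 6]
  [∞, 7, 0]

This is the Floyd-Warshall all-pairs shortest-path computation. For each intermediate vertex k = 0, 1, …, 2, update dist[i][j] ← min(dist[i][j], dist[i][k] + dist[k][j]). The final matrix gives, for each (i, j), the minimum total weight of any directed path from i to j (possibly empty when i = j).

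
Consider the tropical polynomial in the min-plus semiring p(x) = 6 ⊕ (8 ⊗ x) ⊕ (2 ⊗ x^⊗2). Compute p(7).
p(7) = 6

A tropical monomial a ⊗ x^⊗i evaluates to a + i · x. Evaluating each term at x = 7:
  Term 0 contributes 6 + 0 · 7 = 6
  Term 1 contributes 8 + 1 · 7 = 15
  Term 2 contributes 2 + 2 · 7 = 16
p(7) = ⊕ of these = min[6, 15, 16] = 6.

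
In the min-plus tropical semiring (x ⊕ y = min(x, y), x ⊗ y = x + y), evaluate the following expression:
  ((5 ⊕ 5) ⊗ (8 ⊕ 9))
((5 ⊕ 5) ⊗ (8 ⊕ 9)) = 13

Expand innermost to outermost. Recall ⊕ takes the minimum of its arguments and ⊗ takes their sum. Working out the expression ((5 ⊕ 5) ⊗ (8 ⊕ 9)) gives 13.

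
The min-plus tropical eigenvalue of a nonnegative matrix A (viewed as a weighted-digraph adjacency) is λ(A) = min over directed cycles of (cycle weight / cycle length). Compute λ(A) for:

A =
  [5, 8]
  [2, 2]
λ(A) = 2

Enumerate directed cycles and compute their means (weight / length). Sample:
  cycle 0 → 0: weight = 5, length = 1, mean = 5/1 ≈ 5.000
  cycle 1 → 1: weight = 2, length = 1, mean = 2/1 ≈ 2.000
  cycle 0 → 1 → 0: weight = 10, length = 2, mean = 10/2 ≈ 5.000
  cycle 1 → 0 → 1: weight = 10, length = 2, mean = 10/2 ≈ 5.000
Minimum mean = 2.000, attained e.g. along the cycle 1 → 1 with weight 2 and length 1. So λ(A) = 2/1 = 2.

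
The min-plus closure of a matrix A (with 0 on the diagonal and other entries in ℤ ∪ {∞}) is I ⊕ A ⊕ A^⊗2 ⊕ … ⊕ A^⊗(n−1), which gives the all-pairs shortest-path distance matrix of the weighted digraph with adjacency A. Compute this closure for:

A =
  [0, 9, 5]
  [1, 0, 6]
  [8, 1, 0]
Closure =
  [0, 6, 5]
  [1, 0, 6]
  [2, 1, 0]

This is the Floyd-Warshall all-pairs shortest-path computation. For each intermediate vertex k = 0, 1, …, 2, update dist[i][j] ← min(dist[i][j], dist[i][k] + dist[k][j]). The final matrix gives, for each (i, j), the minimum total weight of any directed path from i to j (possibly empty when i = j).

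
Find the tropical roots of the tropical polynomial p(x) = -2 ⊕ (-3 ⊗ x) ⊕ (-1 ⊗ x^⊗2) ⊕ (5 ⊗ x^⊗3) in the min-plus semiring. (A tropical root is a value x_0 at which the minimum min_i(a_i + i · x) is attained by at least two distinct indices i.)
Roots: {-6, -2, 1}

Each tropical root is a break point of the lower envelope of the lines y = a_i + i · x (there are 4 lines, with slopes 0, 1, ..., 3). Only the lines that attain the minimum somewhere contribute to roots; other lines are dominated. Here the surviving (envelope) indices are i = 3, i = 2, i = 1, i = 0.
Intersections between consecutive envelope lines give the roots: for adjacent envelope indices i < j the intersection is x = (a_i − a_j) / (j − i). Reading off the sorted break points: {-6, -2, 1}.
Verification: at each break x_0, at least two indices attain the minimum of min_i(a_i + i · x_0).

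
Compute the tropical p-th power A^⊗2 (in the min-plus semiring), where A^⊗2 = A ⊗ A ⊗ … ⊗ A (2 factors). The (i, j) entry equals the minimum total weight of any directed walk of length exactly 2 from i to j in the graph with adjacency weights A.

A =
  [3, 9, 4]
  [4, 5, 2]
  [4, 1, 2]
A^⊗2 =
  [6, 5, 6]
  [6, 3, 4]
  [5, 3, 3]

Each entry (A^⊗2)_ij equals the minimum over all length-2 walks i = v_0 → v_1 → … → v_2 = j of Σ_t A[v_t][v_{t+1}]. For example, for (i, j) = (0, 2) we minimise over 3 possible intermediate vertex sequences; the minimum is 6, attained along the walk 0 → 2 → 2.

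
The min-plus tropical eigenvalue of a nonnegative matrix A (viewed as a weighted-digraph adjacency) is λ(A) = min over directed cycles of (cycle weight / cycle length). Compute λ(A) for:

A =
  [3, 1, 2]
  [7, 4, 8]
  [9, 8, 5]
λ(A) = 3

Enumerate directed cycles and compute their means (weight / length). Sample:
  cycle 0 → 0: weight = 3, length = 1, mean = 3/1 ≈ 3.000
  cycle 1 → 1: weight = 4, length = 1, mean = 4/1 ≈ 4.000
  cycle 2 → 2: weight = 5, length = 1, mean = 5/1 ≈ 5.000
  cycle 0 → 1 → 0: weight = 8, length = 2, mean = 8/2 ≈ 4.000
  cycle 0 → 2 → 0: weight = 11, length = 2, mean = 11/2 ≈ 5.500
  cycle 1 → 0 → 1: weight = 8, length = 2, mean = 8/2 ≈ 4.000
Minimum mean = 3.000, attained e.g. along the cycle 0 → 0 with weight 3 and length 1. So λ(A) = 3/1 = 3.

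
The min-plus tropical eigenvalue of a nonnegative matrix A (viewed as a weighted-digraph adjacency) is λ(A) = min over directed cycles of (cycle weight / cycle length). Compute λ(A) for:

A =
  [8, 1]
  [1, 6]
λ(A) = 1

Enumerate directed cycles and compute their means (weight / length). Sample:
  cycle 0 → 0: weight = 8, length = 1, mean = 8/1 ≈ 8.000
  cycle 1 → 1: weight = 6, length = 1, mean = 6/1 ≈ 6.000
  cycle 0 → 1 → 0: weight = 2, length = 2, mean = 2/2 ≈ 1.000
  cycle 1 → 0 → 1: weight = 2, length = 2, mean = 2/2 ≈ 1.000
Minimum mean = 1.000, attained e.g. along the cycle 0 → 1 → 0 with weight 2 and length 2. So λ(A) = 2/2 = 1.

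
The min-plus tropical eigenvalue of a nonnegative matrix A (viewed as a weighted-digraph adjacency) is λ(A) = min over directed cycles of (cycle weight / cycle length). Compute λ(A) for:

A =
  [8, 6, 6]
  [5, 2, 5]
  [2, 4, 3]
λ(A) = 2

Enumerate directed cycles and compute their means (weight / length). Sample:
  cycle 0 → 0: weight = 8, length = 1, mean = 8/1 ≈ 8.000
  cycle 1 → 1: weight = 2, length = 1, mean = 2/1 ≈ 2.000
  cycle 2 → 2: weight = 3, length = 1, mean = 3/1 ≈ 3.000
  cycle 0 → 1 → 0: weight = 11, length = 2, mean = 11/2 ≈ 5.500
  cycle 0 → 2 → 0: weight = 8, length = 2, mean = 8/2 ≈ 4.000
  cycle 1 → 0 → 1: weight = 11, length = 2, mean = 11/2 ≈ 5.500
Minimum mean = 2.000, attained e.g. along the cycle 1 → 1 with weight 2 and length 1. So λ(A) = 2/1 = 2.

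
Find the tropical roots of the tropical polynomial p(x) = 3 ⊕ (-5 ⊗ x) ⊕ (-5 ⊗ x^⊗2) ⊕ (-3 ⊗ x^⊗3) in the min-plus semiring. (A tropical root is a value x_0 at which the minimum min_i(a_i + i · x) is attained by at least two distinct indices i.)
Roots: {-2, 0, 8}

Each tropical root is a break point of the lower envelope of the lines y = a_i + i · x (there are 4 lines, with slopes 0, 1, ..., 3). Only the lines that attain the minimum somewhere contribute to roots; other lines are dominated. Here the surviving (envelope) indices are i = 3, i = 2, i = 1, i = 0.
Intersections between consecutive envelope lines give the roots: for adjacent envelope indices i < j the intersection is x = (a_i − a_j) / (j − i). Reading off the sorted break points: {-2, 0, 8}.
Verification: at each break x_0, at least two indices attain the minimum of min_i(a_i + i · x_0).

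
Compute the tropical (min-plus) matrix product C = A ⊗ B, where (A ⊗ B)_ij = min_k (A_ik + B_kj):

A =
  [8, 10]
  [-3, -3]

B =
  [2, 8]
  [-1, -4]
A ⊗ B =
  [9, 6]
  [-4, -7]

Apply the min-plus product entry-by-entry:
  C[0][0] = min over k of (A[0][0] + B[0][0] = 8 + 2 = 10, A[0][1] + B[1][0] = 10 + -1 = 9) = 9 (attained at k = 1)
  C[0][1] = min over k of (A[0][0] + B[0][1] = 8 + 8 = 16, A[0][1] + B[1][1] = 10 + -4 = 6) = 6 (attained at k = 1)
  C[1][0] = min over k of (A[1][0] + B[0][0] = -3 + 2 = -1, A[1][1] + B[1][0] = -3 + -1 = -4) = -4 (attained at k = 1)
  C[1][1] = min over k of (A[1][0] + B[0][1] = -3 + 8 = 5, A[1][1] + B[1][1] = -3 + -4 = -7) = -7 (attained at k = 1)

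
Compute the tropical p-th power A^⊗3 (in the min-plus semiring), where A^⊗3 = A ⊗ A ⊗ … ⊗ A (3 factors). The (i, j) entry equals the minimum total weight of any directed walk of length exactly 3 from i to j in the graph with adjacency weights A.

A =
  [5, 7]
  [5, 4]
A^⊗3 =
  [15, 15]
  [13, 12]

Each entry (A^⊗3)_ij equals the minimum over all length-3 walks i = v_0 → v_1 → … → v_3 = j of Σ_t A[v_t][v_{t+1}]. For example, for (i, j) = (0, 1) we minimise over 4 possible intermediate vertex sequences; the minimum is 15, attained along the walk 0 → 1 → 1 → 1.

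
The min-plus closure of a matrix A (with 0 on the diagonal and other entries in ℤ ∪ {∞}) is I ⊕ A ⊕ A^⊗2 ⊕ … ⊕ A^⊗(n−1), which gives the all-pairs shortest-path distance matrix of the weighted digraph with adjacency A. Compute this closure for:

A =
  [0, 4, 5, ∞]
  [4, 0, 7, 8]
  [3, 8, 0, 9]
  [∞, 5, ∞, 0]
Closure =
  [0, 4, 5, 12]
  [4, 0, 7, 8]
  [3, 7, 0, 9]
  [9, 5, 12, 0]

This is the Floyd-Warshall all-pairs shortest-path computation. For each intermediate vertex k = 0, 1, …, 3, update dist[i][j] ← min(dist[i][j], dist[i][k] + dist[k][j]). The final matrix gives, for each (i, j), the minimum total weight of any directed path from i to j (possibly empty when i = j).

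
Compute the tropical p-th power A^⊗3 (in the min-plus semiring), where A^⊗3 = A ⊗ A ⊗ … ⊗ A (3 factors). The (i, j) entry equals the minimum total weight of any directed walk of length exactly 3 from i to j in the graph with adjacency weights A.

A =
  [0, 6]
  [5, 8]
A^⊗3 =
  [0, 6]
  [5, 11]

Each entry (A^⊗3)_ij equals the minimum over all length-3 walks i = v_0 → v_1 → … → v_3 = j of Σ_t A[v_t][v_{t+1}]. For example, for (i, j) = (0, 1) we minimise over 4 possible intermediate vertex sequences; the minimum is 6, attained along the walk 0 → 0 → 0 → 1.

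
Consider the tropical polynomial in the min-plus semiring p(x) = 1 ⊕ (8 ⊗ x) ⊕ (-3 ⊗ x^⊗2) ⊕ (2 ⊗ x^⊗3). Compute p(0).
p(0) = -3

A tropical monomial a ⊗ x^⊗i evaluates to a + i · x. Evaluating each term at x = 0:
  Term 0 contributes 1 + 0 · 0 = 1
  Term 1 contributes 8 + 1 · 0 = 8
  Term 2 contributes -3 + 2 · 0 = -3
  Term 3 contributes 2 + 3 · 0 = 2
p(0) = ⊕ of these = min[1, 8, -3, 2] = -3.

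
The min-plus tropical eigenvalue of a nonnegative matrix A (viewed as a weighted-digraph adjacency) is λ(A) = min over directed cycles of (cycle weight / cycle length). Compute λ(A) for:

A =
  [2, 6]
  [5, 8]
λ(A) = 2

Enumerate directed cycles and compute their means (weight / length). Sample:
  cycle 0 → 0: weight = 2, length = 1, mean = 2/1 ≈ 2.000
  cycle 1 → 1: weight = 8, length = 1, mean = 8/1 ≈ 8.000
  cycle 0 → 1 → 0: weight = 11, length = 2, mean = 11/2 ≈ 5.500
  cycle 1 → 0 → 1: weight = 11, length = 2, mean = 11/2 ≈ 5.500
Minimum mean = 2.000, attained e.g. along the cycle 0 → 0 with weight 2 and length 1. So λ(A) = 2/1 = 2.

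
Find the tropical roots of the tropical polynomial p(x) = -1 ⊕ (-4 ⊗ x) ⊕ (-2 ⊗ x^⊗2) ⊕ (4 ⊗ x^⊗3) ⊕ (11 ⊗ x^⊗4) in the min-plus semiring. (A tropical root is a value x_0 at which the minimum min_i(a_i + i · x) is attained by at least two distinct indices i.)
Roots: {-7, -6, -2, 3}

Each tropical root is a break point of the lower envelope of the lines y = a_i + i · x (there are 5 lines, with slopes 0, 1, ..., 4). Only the lines that attain the minimum somewhere contribute to roots; other lines are dominated. Here the surviving (envelope) indices are i = 4, i = 3, i = 2, i = 1, i = 0.
Intersections between consecutive envelope lines give the roots: for adjacent envelope indices i < j the intersection is x = (a_i − a_j) / (j − i). Reading off the sorted break points: {-7, -6, -2, 3}.
Verification: at each break x_0, at least two indices attain the minimum of min_i(a_i + i · x_0).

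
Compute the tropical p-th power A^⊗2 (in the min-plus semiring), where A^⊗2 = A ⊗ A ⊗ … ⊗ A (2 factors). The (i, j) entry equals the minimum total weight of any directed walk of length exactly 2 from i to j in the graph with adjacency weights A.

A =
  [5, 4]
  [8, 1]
A^⊗2 =
  [10, 5]
  [9, 2]

Each entry (A^⊗2)_ij equals the minimum over all length-2 walks i = v_0 → v_1 → … → v_2 = j of Σ_t A[v_t][v_{t+1}]. For example, for (i, j) = (0, 1) we minimise over 2 possible intermediate vertex sequences; the minimum is 5, attained along the walk 0 → 1 → 1.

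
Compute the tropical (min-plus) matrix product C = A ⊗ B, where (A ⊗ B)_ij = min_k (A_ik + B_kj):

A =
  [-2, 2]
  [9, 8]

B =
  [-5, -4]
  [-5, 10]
A ⊗ B =
  [-7, -6]
  [3, 5]

Apply the min-plus product entry-by-entry:
  C[0][0] = min over k of (A[0][0] + B[0][0] = -2 + -5 = -7, A[0][1] + B[1][0] = 2 + -5 = -3) = -7 (attained at k = 0)
  C[0][1] = min over k of (A[0][0] + B[0][1] = -2 + -4 = -6, A[0][1] + B[1][1] = 2 + 10 = 12) = -6 (attained at k = 0)
  C[1][0] = min over k of (A[1][0] + B[0][0] = 9 + -5 = 4, A[1][1] + B[1][0] = 8 + -5 = 3) = 3 (attained at k = 1)
  C[1][1] = min over k of (A[1][0] + B[0][1] = 9 + -4 = 5, A[1][1] + B[1][1] = 8 + 10 = 18) = 5 (attained at k = 0)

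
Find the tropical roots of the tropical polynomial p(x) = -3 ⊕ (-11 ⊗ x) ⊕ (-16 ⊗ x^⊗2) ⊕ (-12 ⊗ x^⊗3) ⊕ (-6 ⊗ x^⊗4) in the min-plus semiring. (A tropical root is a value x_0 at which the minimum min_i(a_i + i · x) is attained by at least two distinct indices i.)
Roots: {-6, -4, 5, 8}

Each tropical root is a break point of the lower envelope of the lines y = a_i + i · x (there are 5 lines, with slopes 0, 1, ..., 4). Only the lines that attain the minimum somewhere contribute to roots; other lines are dominated. Here the surviving (envelope) indices are i = 4, i = 3, i = 2, i = 1, i = 0.
Intersections between consecutive envelope lines give the roots: for adjacent envelope indices i < j the intersection is x = (a_i − a_j) / (j − i). Reading off the sorted break points: {-6, -4, 5, 8}.
Verification: at each break x_0, at least two indices attain the minimum of min_i(a_i + i · x_0).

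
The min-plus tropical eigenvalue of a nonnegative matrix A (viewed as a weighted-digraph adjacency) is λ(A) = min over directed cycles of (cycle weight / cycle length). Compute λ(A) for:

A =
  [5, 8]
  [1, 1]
λ(A) = 1

Enumerate directed cycles and compute their means (weight / length). Sample:
  cycle 0 → 0: weight = 5, length = 1, mean = 5/1 ≈ 5.000
  cycle 1 → 1: weight = 1, length = 1, mean = 1/1 ≈ 1.000
  cycle 0 → 1 → 0: weight = 9, length = 2, mean = 9/2 ≈ 4.500
  cycle 1 → 0 → 1: weight = 9, length = 2, mean = 9/2 ≈ 4.500
Minimum mean = 1.000, attained e.g. along the cycle 1 → 1 with weight 1 and length 1. So λ(A) = 1/1 = 1.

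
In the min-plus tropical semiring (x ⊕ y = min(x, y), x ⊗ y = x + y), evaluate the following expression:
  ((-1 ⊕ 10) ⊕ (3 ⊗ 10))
((-1 ⊕ 10) ⊕ (3 ⊗ 10)) = -1

Expand innermost to outermost. Recall ⊕ takes the minimum of its arguments and ⊗ takes their sum. Working out the expression ((-1 ⊕ 10) ⊕ (3 ⊗ 10)) gives -1.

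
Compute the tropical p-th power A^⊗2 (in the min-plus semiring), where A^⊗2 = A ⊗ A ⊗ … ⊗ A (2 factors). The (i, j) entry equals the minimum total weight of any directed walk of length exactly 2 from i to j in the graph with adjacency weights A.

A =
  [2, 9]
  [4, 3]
A^⊗2 =
  [4, 11]
  [6, 6]

Each entry (A^⊗2)_ij equals the minimum over all length-2 walks i = v_0 → v_1 → … → v_2 = j of Σ_t A[v_t][v_{t+1}]. For example, for (i, j) = (0, 1) we minimise over 2 possible intermediate vertex sequences; the minimum is 11, attained along the walk 0 → 0 → 1.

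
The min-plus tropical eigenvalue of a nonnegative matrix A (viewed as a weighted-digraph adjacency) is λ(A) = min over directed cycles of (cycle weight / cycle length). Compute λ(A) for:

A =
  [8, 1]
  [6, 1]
λ(A) = 1

Enumerate directed cycles and compute their means (weight / length). Sample:
  cycle 0 → 0: weight = 8, length = 1, mean = 8/1 ≈ 8.000
  cycle 1 → 1: weight = 1, length = 1, mean = 1/1 ≈ 1.000
  cycle 0 → 1 → 0: weight = 7, length = 2, mean = 7/2 ≈ 3.500
  cycle 1 → 0 → 1: weight = 7, length = 2, mean = 7/2 ≈ 3.500
Minimum mean = 1.000, attained e.g. along the cycle 1 → 1 with weight 1 and length 1. So λ(A) = 1/1 = 1.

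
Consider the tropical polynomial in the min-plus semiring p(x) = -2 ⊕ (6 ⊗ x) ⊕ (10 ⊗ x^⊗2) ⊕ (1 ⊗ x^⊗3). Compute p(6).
p(6) = -2

A tropical monomial a ⊗ x^⊗i evaluates to a + i · x. Evaluating each term at x = 6:
  Term 0 contributes -2 + 0 · 6 = -2
  Term 1 contributes 6 + 1 · 6 = 12
  Term 2 contributes 10 + 2 · 6 = 22
  Term 3 contributes 1 + 3 · 6 = 19
p(6) = ⊕ of these = min[-2, 12, 22, 19] = -2.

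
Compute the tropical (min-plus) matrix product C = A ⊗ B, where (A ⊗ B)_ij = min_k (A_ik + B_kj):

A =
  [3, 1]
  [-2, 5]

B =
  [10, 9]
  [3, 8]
A ⊗ B =
  [4, 9]
  [8, 7]

Apply the min-plus product entry-by-entry:
  C[0][0] = min over k of (A[0][0] + B[0][0] = 3 + 10 = 13, A[0][1] + B[1][0] = 1 + 3 = 4) = 4 (attained at k = 1)
  C[0][1] = min over k of (A[0][0] + B[0][1] = 3 + 9 = 12, A[0][1] + B[1][1] = 1 + 8 = 9) = 9 (attained at k = 1)
  C[1][0] = min over k of (A[1][0] + B[0][0] = -2 + 10 = 8, A[1][1] + B[1][0] = 5 + 3 = 8) = 8 (attained at k = 0)
  C[1][1] = min over k of (A[1][0] + B[0][1] = -2 + 9 = 7, A[1][1] + B[1][1] = 5 + 8 = 13) = 7 (attained at k = 0)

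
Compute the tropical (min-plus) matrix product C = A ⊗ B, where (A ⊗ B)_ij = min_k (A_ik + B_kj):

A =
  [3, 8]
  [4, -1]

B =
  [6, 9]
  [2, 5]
A ⊗ B =
  [9, 12]
  [1, 4]

Apply the min-plus product entry-by-entry:
  C[0][0] = min over k of (A[0][0] + B[0][0] = 3 + 6 = 9, A[0][1] + B[1][0] = 8 + 2 = 10) = 9 (attained at k = 0)
  C[0][1] = min over k of (A[0][0] + B[0][1] = 3 + 9 = 12, A[0][1] + B[1][1] = 8 + 5 = 13) = 12 (attained at k = 0)
  C[1][0] = min over k of (A[1][0] + B[0][0] = 4 + 6 = 10, A[1][1] + B[1][0] = -1 + 2 = 1) = 1 (attained at k = 1)
  C[1][1] = min over k of (A[1][0] + B[0][1] = 4 + 9 = 13, A[1][1] + B[1][1] = -1 + 5 = 4) = 4 (attained at k = 1)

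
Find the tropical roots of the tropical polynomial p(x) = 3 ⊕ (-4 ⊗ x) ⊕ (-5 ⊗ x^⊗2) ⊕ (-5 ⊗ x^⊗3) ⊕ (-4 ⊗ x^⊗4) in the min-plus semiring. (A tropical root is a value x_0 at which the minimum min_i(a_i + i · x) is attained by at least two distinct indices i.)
Roots: {-1, 0, 1, 7}

Each tropical root is a break point of the lower envelope of the lines y = a_i + i · x (there are 5 lines, with slopes 0, 1, ..., 4). Only the lines that attain the minimum somewhere contribute to roots; other lines are dominated. Here the surviving (envelope) indices are i = 4, i = 3, i = 2, i = 1, i = 0.
Intersections between consecutive envelope lines give the roots: for adjacent envelope indices i < j the intersection is x = (a_i − a_j) / (j − i). Reading off the sorted break points: {-1, 0, 1, 7}.
Verification: at each break x_0, at least two indices attain the minimum of min_i(a_i + i · x_0).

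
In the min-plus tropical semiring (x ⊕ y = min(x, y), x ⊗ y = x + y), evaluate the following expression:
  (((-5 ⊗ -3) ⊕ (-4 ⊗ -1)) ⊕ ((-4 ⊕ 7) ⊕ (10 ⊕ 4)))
(((-5 ⊗ -3) ⊕ (-4 ⊗ -1)) ⊕ ((-4 ⊕ 7) ⊕ (10 ⊕ 4))) = -8

Expand innermost to outermost. Recall ⊕ takes the minimum of its arguments and ⊗ takes their sum. Working out the expression (((-5 ⊗ -3) ⊕ (-4 ⊗ -1)) ⊕ ((-4 ⊕ 7) ⊕ (10 ⊕ 4))) gives -8.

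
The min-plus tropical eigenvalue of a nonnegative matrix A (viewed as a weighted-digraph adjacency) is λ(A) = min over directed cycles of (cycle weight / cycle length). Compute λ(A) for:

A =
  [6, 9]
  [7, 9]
λ(A) = 6

Enumerate directed cycles and compute their means (weight / length). Sample:
  cycle 0 → 0: weight = 6, length = 1, mean = 6/1 ≈ 6.000
  cycle 1 → 1: weight = 9, length = 1, mean = 9/1 ≈ 9.000
  cycle 0 → 1 → 0: weight = 16, length = 2, mean = 16/2 ≈ 8.000
  cycle 1 → 0 → 1: weight = 16, length = 2, mean = 16/2 ≈ 8.000
Minimum mean = 6.000, attained e.g. along the cycle 0 → 0 with weight 6 and length 1. So λ(A) = 6/1 = 6.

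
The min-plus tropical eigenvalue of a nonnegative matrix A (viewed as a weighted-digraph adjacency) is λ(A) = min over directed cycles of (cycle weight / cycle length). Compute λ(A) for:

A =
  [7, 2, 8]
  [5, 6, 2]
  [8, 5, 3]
λ(A) = 3

Enumerate directed cycles and compute their means (weight / length). Sample:
  cycle 0 → 0: weight = 7, length = 1, mean = 7/1 ≈ 7.000
  cycle 1 → 1: weight = 6, length = 1, mean = 6/1 ≈ 6.000
  cycle 2 → 2: weight = 3, length = 1, mean = 3/1 ≈ 3.000
  cycle 0 → 1 → 0: weight = 7, length = 2, mean = 7/2 ≈ 3.500
  cycle 0 → 2 → 0: weight = 16, length = 2, mean = 16/2 ≈ 8.000
  cycle 1 → 0 → 1: weight = 7, length = 2, mean = 7/2 ≈ 3.500
Minimum mean = 3.000, attained e.g. along the cycle 2 → 2 with weight 3 and length 1. So λ(A) = 3/1 = 3.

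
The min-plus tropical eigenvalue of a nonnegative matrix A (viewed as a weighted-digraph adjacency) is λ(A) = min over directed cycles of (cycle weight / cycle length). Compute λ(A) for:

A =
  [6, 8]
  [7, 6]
λ(A) = 6

Enumerate directed cycles and compute their means (weight / length). Sample:
  cycle 0 → 0: weight = 6, length = 1, mean = 6/1 ≈ 6.000
  cycle 1 → 1: weight = 6, length = 1, mean = 6/1 ≈ 6.000
  cycle 0 → 1 → 0: weight = 15, length = 2, mean = 15/2 ≈ 7.500
  cycle 1 → 0 → 1: weight = 15, length = 2, mean = 15/2 ≈ 7.500
Minimum mean = 6.000, attained e.g. along the cycle 0 → 0 with weight 6 and length 1. So λ(A) = 6/1 = 6.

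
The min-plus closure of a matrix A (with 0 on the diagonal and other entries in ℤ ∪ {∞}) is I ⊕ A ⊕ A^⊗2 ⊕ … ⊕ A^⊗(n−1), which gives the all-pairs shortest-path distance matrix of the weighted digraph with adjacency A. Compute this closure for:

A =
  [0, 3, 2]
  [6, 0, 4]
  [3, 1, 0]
Closure =
  [0, 3, 2]
  [6, 0, 4]
  [3, 1, 0]

This is the Floyd-Warshall all-pairs shortest-path computation. For each intermediate vertex k = 0, 1, …, 2, update dist[i][j] ← min(dist[i][j], dist[i][k] + dist[k][j]). The final matrix gives, for each (i, j), the minimum total weight of any directed path from i to j (possibly empty when i = j).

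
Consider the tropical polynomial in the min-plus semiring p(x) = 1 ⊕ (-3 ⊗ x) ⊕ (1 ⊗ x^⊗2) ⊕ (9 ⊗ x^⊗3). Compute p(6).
p(6) = 1

A tropical monomial a ⊗ x^⊗i evaluates to a + i · x. Evaluating each term at x = 6:
  Term 0 contributes 1 + 0 · 6 = 1
  Term 1 contributes -3 + 1 · 6 = 3
  Term 2 contributes 1 + 2 · 6 = 13
  Term 3 contributes 9 + 3 · 6 = 27
p(6) = ⊕ of these = min[1, 3, 13, 27] = 1.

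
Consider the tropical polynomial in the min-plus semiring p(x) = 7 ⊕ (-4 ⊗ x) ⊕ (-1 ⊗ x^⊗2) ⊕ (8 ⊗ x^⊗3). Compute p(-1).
p(-1) = -5

A tropical monomial a ⊗ x^⊗i evaluates to a + i · x. Evaluating each term at x = -1:
  Term 0 contributes 7 + 0 · -1 = 7
  Term 1 contributes -4 + 1 · -1 = -5
  Term 2 contributes -1 + 2 · -1 = -3
  Term 3 contributes 8 + 3 · -1 = 5
p(-1) = ⊕ of these = min[7, -5, -3, 5] = -5.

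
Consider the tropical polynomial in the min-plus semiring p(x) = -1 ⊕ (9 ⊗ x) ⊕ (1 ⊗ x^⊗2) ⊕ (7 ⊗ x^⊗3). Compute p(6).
p(6) = -1

A tropical monomial a ⊗ x^⊗i evaluates to a + i · x. Evaluating each term at x = 6:
  Term 0 contributes -1 + 0 · 6 = -1
  Term 1 contributes 9 + 1 · 6 = 15
  Term 2 contributes 1 + 2 · 6 = 13
  Term 3 contributes 7 + 3 · 6 = 25
p(6) = ⊕ of these = min[-1, 15, 13, 25] = -1.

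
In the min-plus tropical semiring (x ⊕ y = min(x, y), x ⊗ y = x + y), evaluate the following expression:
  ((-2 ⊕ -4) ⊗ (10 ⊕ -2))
((-2 ⊕ -4) ⊗ (10 ⊕ -2)) = -6

Expand innermost to outermost. Recall ⊕ takes the minimum of its arguments and ⊗ takes their sum. Working out the expression ((-2 ⊕ -4) ⊗ (10 ⊕ -2)) gives -6.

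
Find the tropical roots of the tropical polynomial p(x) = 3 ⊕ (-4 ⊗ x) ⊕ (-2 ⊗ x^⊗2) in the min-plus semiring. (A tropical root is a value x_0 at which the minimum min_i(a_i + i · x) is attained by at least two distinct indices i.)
Roots: {-2, 7}

Each tropical root is a break point of the lower envelope of the lines y = a_i + i · x (there are 3 lines, with slopes 0, 1, ..., 2). Only the lines that attain the minimum somewhere contribute to roots; other lines are dominated. Here the surviving (envelope) indices are i = 2, i = 1, i = 0.
Intersections between consecutive envelope lines give the roots: for adjacent envelope indices i < j the intersection is x = (a_i − a_j) / (j − i). Reading off the sorted break points: {-2, 7}.
Verification: at each break x_0, at least two indices attain the minimum of min_i(a_i + i · x_0).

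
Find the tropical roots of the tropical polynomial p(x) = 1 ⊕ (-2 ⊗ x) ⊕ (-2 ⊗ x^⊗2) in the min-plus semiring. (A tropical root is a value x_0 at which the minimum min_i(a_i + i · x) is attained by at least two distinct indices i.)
Roots: {0, 3}

Each tropical root is a break point of the lower envelope of the lines y = a_i + i · x (there are 3 lines, with slopes 0, 1, ..., 2). Only the lines that attain the minimum somewhere contribute to roots; other lines are dominated. Here the surviving (envelope) indices are i = 2, i = 1, i = 0.
Intersections between consecutive envelope lines give the roots: for adjacent envelope indices i < j the intersection is x = (a_i − a_j) / (j − i). Reading off the sorted break points: {0, 3}.
Verification: at each break x_0, at least two indices attain the minimum of min_i(a_i + i · x_0).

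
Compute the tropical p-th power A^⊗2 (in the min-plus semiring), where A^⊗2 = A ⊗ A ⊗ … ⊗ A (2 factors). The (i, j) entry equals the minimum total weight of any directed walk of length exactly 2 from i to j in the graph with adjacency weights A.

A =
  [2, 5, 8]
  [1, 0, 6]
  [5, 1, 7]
A^⊗2 =
  [4, 5, 10]
  [1, 0, 6]
  [2, 1, 7]

Each entry (A^⊗2)_ij equals the minimum over all length-2 walks i = v_0 → v_1 → … → v_2 = j of Σ_t A[v_t][v_{t+1}]. For example, for (i, j) = (0, 2) we minimise over 3 possible intermediate vertex sequences; the minimum is 10, attained along the walk 0 → 0 → 2.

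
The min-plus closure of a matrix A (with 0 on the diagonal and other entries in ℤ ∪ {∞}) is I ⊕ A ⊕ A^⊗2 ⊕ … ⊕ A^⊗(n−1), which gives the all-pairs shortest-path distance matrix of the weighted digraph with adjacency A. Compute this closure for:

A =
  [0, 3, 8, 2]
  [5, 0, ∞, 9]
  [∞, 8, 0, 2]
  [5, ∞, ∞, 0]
Closure =
  [0, 3, 8, 2]
  [5, 0, 13, 7]
  [7, 8, 0, 2]
  [5, 8, 13, 0]

This is the Floyd-Warshall all-pairs shortest-path computation. For each intermediate vertex k = 0, 1, …, 3, update dist[i][j] ← min(dist[i][j], dist[i][k] + dist[k][j]). The final matrix gives, for each (i, j), the minimum total weight of any directed path from i to j (possibly empty when i = j).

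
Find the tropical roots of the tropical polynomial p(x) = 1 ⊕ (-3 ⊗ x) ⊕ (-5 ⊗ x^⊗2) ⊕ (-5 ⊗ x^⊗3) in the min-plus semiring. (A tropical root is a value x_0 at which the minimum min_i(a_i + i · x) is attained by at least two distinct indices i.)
Roots: {0, 2, 4}

Each tropical root is a break point of the lower envelope of the lines y = a_i + i · x (there are 4 lines, with slopes 0, 1, ..., 3). Only the lines that attain the minimum somewhere contribute to roots; other lines are dominated. Here the surviving (envelope) indices are i = 3, i = 2, i = 1, i = 0.
Intersections between consecutive envelope lines give the roots: for adjacent envelope indices i < j the intersection is x = (a_i − a_j) / (j − i). Reading off the sorted break points: {0, 2, 4}.
Verification: at each break x_0, at least two indices attain the minimum of min_i(a_i + i · x_0).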